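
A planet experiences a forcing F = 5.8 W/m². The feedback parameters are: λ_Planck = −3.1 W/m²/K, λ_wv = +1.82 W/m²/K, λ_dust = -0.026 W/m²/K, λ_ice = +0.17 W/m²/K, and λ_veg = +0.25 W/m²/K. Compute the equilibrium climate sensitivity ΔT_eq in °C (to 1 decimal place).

6.5 °C

Net feedback parameter λ = (−3.1) + (+1.82) + (-0.026) + (+0.17) + (+0.25) = -0.886 W/m²/K.
ΔT = −F/λ = −5.8/(-0.886) = 6.5 °C.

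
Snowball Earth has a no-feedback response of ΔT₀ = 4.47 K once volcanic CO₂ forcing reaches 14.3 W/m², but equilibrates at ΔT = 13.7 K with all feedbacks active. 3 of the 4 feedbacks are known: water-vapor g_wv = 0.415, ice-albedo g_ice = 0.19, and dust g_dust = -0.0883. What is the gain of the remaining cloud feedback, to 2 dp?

Amplification A = ΔT/ΔT₀ = 13.7/4.47 = 3.065.
Total gain g = 1 − 1/A = 1 − 1/3.065 = 0.6737.
Known gains sum to 0.415 + 0.19 − 0.0883 = 0.5167.
g_cld = 0.6737 − 0.5167 = 0.16.

0.16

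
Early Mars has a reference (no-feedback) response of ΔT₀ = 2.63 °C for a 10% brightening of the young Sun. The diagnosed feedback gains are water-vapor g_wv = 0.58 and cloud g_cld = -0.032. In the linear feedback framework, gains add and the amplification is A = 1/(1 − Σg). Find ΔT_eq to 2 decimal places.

Total gain g = 0.58 − 0.032 = 0.548.
Amplification A = 1/(1 − 0.548) = 2.212.
ΔT = 2.63 × 2.212 = 5.82 °C.

5.82 °C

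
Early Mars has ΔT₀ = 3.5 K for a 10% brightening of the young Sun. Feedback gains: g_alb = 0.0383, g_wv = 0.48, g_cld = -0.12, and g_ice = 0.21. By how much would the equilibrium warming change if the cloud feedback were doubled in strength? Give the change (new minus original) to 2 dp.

-2.10 K

Original: g = 0.6083, ΔT = 3.5/(1−0.6083) = 8.9354 K.
With doubled cloud: g' = 0.4883, ΔT' = 3.5/(1−0.4883) = 6.8399 K.
Change = 6.8399 − 8.9354 = -2.10 K.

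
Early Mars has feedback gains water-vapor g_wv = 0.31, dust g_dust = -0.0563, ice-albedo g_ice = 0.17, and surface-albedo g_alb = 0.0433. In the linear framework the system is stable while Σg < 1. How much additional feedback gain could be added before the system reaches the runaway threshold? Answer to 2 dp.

0.53

Current total gain = 0.31 − 0.0563 + 0.17 + 0.0433 = 0.467.
Margin to runaway = 1 − 0.467 = 0.53.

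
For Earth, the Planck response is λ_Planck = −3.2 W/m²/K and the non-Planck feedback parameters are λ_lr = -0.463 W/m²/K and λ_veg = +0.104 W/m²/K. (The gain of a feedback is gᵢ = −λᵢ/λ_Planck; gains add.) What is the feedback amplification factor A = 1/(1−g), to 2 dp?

Convert to gains: g_lr = -0.463/3.2 = -0.1447; g_veg = 0.104/3.2 = 0.0325.
Total gain g = -0.1122.
A = 1/(1 + 0.1122) = 0.90.

0.90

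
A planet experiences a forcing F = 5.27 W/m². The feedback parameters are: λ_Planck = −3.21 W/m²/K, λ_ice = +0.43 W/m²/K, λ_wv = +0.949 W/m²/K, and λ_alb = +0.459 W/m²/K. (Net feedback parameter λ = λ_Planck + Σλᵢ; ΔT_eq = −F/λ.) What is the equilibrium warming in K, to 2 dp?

Net feedback parameter λ = (−3.21) + (+0.43) + (+0.949) + (+0.459) = -1.372 W/m²/K.
ΔT = −F/λ = −5.27/(-1.372) = 3.84 K.

3.84 K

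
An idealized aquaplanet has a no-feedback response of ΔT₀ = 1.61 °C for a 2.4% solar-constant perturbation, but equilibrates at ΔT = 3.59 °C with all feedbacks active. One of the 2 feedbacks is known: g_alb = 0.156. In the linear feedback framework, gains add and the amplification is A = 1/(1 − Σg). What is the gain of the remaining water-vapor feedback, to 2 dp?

0.40

Amplification A = ΔT/ΔT₀ = 3.59/1.61 = 2.23.
Total gain g = 1 − 1/A = 1 − 1/2.23 = 0.5516.
The known gain is 0.156.
g_wv = 0.5516 − 0.156 = 0.40.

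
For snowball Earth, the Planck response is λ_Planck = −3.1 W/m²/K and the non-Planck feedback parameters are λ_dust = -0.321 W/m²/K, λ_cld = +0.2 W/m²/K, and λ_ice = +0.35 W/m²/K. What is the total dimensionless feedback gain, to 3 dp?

Convert to gains: g_dust = -0.321/3.1 = -0.1035; g_cld = 0.2/3.1 = 0.06452; g_ice = 0.35/3.1 = 0.1129.
Total gain g = 0.07392.

0.074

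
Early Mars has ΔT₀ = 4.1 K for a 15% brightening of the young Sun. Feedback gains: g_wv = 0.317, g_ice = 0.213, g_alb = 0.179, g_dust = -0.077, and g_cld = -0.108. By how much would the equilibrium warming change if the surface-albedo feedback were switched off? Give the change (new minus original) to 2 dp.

Original: g = 0.524, ΔT = 4.1/(1−0.524) = 8.6134 K.
Without surface-albedo: g' = 0.345, ΔT' = 4.1/(1−0.345) = 6.2595 K.
Change = 6.2595 − 8.6134 = -2.35 K.

-2.35 K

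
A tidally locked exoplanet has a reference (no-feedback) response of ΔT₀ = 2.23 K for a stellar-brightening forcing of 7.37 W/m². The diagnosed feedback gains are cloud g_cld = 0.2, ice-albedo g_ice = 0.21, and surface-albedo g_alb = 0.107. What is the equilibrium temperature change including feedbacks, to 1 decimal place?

Total gain g = 0.2 + 0.21 + 0.107 = 0.517.
Amplification A = 1/(1 − 0.517) = 2.07.
ΔT = 2.23 × 2.07 = 4.6 K.

4.6 K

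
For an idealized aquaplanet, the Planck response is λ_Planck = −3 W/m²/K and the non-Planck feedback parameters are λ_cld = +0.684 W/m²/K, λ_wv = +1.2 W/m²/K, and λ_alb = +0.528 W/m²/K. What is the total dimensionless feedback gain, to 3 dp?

Convert to gains: g_cld = 0.684/3 = 0.228; g_wv = 1.2/3 = 0.4; g_alb = 0.528/3 = 0.176.
Total gain g = 0.804.

0.804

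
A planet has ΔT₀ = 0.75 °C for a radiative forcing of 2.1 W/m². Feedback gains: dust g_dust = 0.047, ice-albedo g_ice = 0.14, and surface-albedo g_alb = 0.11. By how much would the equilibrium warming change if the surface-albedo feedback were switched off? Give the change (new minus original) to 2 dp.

Original: g = 0.297, ΔT = 0.75/(1−0.297) = 1.0669 °C.
Without surface-albedo: g' = 0.187, ΔT' = 0.75/(1−0.187) = 0.9225 °C.
Change = 0.9225 − 1.0669 = -0.14 °C.

-0.14 °C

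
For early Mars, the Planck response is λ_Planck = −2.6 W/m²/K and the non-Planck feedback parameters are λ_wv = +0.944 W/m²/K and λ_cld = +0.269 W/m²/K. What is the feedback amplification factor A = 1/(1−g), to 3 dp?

1.875

Convert to gains: g_wv = 0.944/2.6 = 0.3631; g_cld = 0.269/2.6 = 0.1035.
Total gain g = 0.4666.
A = 1/(1 − 0.4666) = 1.875.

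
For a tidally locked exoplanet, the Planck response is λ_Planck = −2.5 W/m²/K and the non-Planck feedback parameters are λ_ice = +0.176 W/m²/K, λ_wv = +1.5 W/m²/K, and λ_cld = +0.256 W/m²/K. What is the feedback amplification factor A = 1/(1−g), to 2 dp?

4.40

Convert to gains: g_ice = 0.176/2.5 = 0.0704; g_wv = 1.5/2.5 = 0.6; g_cld = 0.256/2.5 = 0.1024.
Total gain g = 0.7728.
A = 1/(1 − 0.7728) = 4.40.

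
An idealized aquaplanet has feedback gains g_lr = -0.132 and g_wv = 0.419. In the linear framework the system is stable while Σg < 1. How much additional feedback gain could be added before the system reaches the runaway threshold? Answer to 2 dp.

Current total gain = -0.132 + 0.419 = 0.287.
Margin to runaway = 1 − 0.287 = 0.71.

0.71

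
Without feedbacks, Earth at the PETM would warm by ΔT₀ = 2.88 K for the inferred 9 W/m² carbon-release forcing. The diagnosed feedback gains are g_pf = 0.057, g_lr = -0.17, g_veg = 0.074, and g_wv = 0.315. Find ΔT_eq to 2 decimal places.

Total gain g = 0.057 − 0.17 + 0.074 + 0.315 = 0.276.
Amplification A = 1/(1 − 0.276) = 1.381.
ΔT = 2.88 × 1.381 = 3.98 K.

3.98 K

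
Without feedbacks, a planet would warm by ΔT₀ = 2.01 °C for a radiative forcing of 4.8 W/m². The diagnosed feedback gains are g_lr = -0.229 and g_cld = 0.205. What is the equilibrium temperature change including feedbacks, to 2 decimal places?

Total gain g = -0.229 + 0.205 = -0.024.
Amplification A = 1/(1 + 0.024) = 0.9766.
ΔT = 2.01 × 0.9766 = 1.96 °C.

1.96 °C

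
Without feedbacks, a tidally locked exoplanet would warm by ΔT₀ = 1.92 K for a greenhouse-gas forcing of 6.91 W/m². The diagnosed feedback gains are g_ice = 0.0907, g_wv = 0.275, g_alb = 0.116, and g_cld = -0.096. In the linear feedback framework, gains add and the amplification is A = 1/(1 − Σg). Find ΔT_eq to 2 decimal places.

Total gain g = 0.0907 + 0.275 + 0.116 − 0.096 = 0.3857.
Amplification A = 1/(1 − 0.3857) = 1.628.
ΔT = 1.92 × 1.628 = 3.13 K.

3.13 K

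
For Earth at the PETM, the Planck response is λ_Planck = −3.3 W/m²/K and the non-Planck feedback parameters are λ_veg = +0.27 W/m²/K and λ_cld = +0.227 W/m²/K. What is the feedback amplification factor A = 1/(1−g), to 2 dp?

1.18

Convert to gains: g_veg = 0.27/3.3 = 0.08182; g_cld = 0.227/3.3 = 0.06879.
Total gain g = 0.15061.
A = 1/(1 − 0.15061) = 1.18.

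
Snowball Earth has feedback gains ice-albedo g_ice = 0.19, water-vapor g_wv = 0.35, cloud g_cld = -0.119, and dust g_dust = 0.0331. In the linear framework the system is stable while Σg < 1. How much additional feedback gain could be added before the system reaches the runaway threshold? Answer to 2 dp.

0.55

Current total gain = 0.19 + 0.35 − 0.119 + 0.0331 = 0.4541.
Margin to runaway = 1 − 0.4541 = 0.55.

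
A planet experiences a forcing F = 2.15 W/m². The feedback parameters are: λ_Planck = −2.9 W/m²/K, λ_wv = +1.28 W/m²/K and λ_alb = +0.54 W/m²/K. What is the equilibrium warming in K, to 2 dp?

1.99 K

Net feedback parameter λ = (−2.9) + (+1.28) + (+0.54) = -1.08 W/m²/K.
ΔT = −F/λ = −2.15/(-1.08) = 1.99 K.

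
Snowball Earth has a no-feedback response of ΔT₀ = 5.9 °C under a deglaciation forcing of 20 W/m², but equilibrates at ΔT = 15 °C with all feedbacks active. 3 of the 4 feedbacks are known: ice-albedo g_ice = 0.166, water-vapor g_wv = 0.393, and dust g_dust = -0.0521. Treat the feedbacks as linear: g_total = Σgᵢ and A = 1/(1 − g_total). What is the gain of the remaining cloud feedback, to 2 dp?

0.10

Amplification A = ΔT/ΔT₀ = 15/5.9 = 2.542.
Total gain g = 1 − 1/A = 1 − 1/2.542 = 0.6066.
Known gains sum to 0.166 + 0.393 − 0.0521 = 0.5069.
g_cld = 0.6066 − 0.5069 = 0.10.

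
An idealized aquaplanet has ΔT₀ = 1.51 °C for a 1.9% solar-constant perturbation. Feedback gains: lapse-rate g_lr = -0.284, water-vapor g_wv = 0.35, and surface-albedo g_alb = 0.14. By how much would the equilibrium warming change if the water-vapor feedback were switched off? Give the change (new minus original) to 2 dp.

Original: g = 0.206, ΔT = 1.51/(1−0.206) = 1.9018 °C.
Without water-vapor: g' = -0.144, ΔT' = 1.51/(1+0.144) = 1.3199 °C.
Change = 1.3199 − 1.9018 = -0.58 °C.

-0.58 °C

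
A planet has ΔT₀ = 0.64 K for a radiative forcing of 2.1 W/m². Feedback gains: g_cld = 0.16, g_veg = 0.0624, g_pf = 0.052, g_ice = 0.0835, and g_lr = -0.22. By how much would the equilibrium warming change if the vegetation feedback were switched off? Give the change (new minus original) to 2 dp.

Original: g = 0.1379, ΔT = 0.64/(1−0.1379) = 0.7424 K.
Without vegetation: g' = 0.0755, ΔT' = 0.64/(1−0.0755) = 0.6923 K.
Change = 0.6923 − 0.7424 = -0.05 K.

-0.05 K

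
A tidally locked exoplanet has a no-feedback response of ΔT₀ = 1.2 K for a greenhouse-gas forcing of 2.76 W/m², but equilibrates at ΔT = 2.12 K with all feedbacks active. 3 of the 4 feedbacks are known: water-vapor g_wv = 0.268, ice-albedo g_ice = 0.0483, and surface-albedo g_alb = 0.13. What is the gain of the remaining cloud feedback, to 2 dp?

-0.01

Amplification A = ΔT/ΔT₀ = 2.12/1.2 = 1.767.
Total gain g = 1 − 1/A = 1 − 1/1.767 = 0.4341.
Known gains sum to 0.268 + 0.0483 + 0.13 = 0.4463.
g_cld = 0.4341 − 0.4463 = -0.01.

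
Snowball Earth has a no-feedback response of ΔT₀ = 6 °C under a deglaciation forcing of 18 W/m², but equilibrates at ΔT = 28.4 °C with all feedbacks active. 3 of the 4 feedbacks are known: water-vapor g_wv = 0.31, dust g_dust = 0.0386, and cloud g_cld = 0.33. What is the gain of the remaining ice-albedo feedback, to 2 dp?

Amplification A = ΔT/ΔT₀ = 28.4/6 = 4.733.
Total gain g = 1 − 1/A = 1 − 1/4.733 = 0.7887.
Known gains sum to 0.31 + 0.0386 + 0.33 = 0.6786.
g_ice = 0.7887 − 0.6786 = 0.11.

0.11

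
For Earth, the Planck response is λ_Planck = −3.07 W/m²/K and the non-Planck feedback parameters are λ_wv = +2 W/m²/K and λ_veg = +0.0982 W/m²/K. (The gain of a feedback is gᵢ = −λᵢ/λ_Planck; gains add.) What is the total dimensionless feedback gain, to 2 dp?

Convert to gains: g_wv = 2/3.07 = 0.6515; g_veg = 0.0982/3.07 = 0.03199.
Total gain g = 0.68349.

0.68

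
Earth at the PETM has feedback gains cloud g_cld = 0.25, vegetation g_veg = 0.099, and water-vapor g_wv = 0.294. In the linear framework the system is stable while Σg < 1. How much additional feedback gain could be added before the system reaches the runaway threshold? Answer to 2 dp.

0.36

Current total gain = 0.25 + 0.099 + 0.294 = 0.643.
Margin to runaway = 1 − 0.643 = 0.36.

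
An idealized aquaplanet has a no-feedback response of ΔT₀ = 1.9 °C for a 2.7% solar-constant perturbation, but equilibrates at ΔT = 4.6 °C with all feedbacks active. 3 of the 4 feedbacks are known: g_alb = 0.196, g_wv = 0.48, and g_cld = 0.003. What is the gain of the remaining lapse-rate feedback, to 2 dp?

Amplification A = ΔT/ΔT₀ = 4.6/1.9 = 2.421.
Total gain g = 1 − 1/A = 1 − 1/2.421 = 0.5869.
Known gains sum to 0.196 + 0.48 + 0.003 = 0.679.
g_lr = 0.5869 − 0.679 = -0.09.

-0.09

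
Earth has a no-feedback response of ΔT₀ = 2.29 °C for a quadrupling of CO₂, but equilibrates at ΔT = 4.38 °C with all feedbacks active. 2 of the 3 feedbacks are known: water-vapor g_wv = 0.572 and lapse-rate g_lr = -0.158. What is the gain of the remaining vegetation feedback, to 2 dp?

0.06

Amplification A = ΔT/ΔT₀ = 4.38/2.29 = 1.913.
Total gain g = 1 − 1/A = 1 − 1/1.913 = 0.4773.
Known gains sum to 0.572 − 0.158 = 0.414.
g_veg = 0.4773 − 0.414 = 0.06.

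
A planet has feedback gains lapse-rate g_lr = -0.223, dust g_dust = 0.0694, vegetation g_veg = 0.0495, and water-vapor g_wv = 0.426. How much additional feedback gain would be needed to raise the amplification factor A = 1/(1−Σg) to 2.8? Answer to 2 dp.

0.32

Current total gain = 0.3219.
Target gain for A = 2.8: g* = 1 − 1/2.8 = 0.6429.
Additional gain needed = 0.6429 − 0.3219 = 0.32.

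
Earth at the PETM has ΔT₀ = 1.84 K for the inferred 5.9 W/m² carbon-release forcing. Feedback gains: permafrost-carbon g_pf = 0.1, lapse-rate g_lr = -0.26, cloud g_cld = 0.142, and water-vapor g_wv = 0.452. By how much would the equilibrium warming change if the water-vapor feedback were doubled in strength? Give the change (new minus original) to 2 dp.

Original: g = 0.434, ΔT = 1.84/(1−0.434) = 3.2509 K.
With doubled water-vapor: g' = 0.886, ΔT' = 1.84/(1−0.886) = 16.1404 K.
Change = 16.1404 − 3.2509 = 12.89 K.

12.89 K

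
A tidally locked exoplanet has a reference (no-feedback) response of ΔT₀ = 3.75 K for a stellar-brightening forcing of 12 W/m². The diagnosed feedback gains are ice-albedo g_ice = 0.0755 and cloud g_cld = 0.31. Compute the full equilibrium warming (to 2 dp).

Total gain g = 0.0755 + 0.31 = 0.3855.
Amplification A = 1/(1 − 0.3855) = 1.627.
ΔT = 3.75 × 1.627 = 6.10 K.

6.10 K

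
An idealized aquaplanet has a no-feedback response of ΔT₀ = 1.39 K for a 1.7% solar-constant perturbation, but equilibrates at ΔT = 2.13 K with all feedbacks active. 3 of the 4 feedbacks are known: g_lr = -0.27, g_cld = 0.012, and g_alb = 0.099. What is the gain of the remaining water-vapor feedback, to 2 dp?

0.51

Amplification A = ΔT/ΔT₀ = 2.13/1.39 = 1.532.
Total gain g = 1 − 1/A = 1 − 1/1.532 = 0.3473.
Known gains sum to -0.27 + 0.012 + 0.099 = -0.159.
g_wv = 0.3473 + 0.159 = 0.51.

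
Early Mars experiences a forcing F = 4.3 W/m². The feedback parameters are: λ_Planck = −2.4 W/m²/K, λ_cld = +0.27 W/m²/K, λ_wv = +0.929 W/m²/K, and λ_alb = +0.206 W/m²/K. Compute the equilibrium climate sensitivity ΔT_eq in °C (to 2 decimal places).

Net feedback parameter λ = (−2.4) + (+0.27) + (+0.929) + (+0.206) = -0.995 W/m²/K.
ΔT = −F/λ = −4.3/(-0.995) = 4.32 °C.

4.32 °C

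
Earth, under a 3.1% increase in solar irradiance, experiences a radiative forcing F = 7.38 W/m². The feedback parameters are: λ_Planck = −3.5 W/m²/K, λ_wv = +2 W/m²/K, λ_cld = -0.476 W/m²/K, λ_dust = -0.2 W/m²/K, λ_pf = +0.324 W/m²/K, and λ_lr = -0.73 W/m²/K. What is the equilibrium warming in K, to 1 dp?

2.9 K

Net feedback parameter λ = (−3.5) + (+2) + (-0.476) + (-0.2) + (+0.324) + (-0.73) = -2.582 W/m²/K.
ΔT = −F/λ = −7.38/(-2.582) = 2.9 K.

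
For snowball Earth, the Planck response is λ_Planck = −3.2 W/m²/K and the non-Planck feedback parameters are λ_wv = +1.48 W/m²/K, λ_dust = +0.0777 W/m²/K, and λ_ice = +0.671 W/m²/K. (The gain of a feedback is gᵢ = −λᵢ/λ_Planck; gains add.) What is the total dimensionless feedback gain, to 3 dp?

0.696

Convert to gains: g_wv = 1.48/3.2 = 0.4625; g_dust = 0.0777/3.2 = 0.02428; g_ice = 0.671/3.2 = 0.2097.
Total gain g = 0.69648.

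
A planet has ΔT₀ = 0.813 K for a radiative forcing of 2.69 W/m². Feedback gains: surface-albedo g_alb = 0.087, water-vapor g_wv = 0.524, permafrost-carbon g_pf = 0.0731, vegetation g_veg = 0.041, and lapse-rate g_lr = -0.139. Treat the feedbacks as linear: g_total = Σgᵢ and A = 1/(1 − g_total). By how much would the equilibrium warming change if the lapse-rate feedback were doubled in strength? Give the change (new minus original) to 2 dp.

Original: g = 0.5861, ΔT = 0.813/(1−0.5861) = 1.9642 K.
With doubled lapse-rate: g' = 0.4471, ΔT' = 0.813/(1−0.4471) = 1.4704 K.
Change = 1.4704 − 1.9642 = -0.49 K.

-0.49 K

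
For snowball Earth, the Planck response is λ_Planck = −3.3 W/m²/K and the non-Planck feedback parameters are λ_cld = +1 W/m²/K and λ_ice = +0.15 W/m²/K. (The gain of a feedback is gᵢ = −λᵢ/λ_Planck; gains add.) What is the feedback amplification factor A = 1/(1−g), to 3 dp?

1.535

Convert to gains: g_cld = 1/3.3 = 0.303; g_ice = 0.15/3.3 = 0.04545.
Total gain g = 0.34845.
A = 1/(1 − 0.34845) = 1.535.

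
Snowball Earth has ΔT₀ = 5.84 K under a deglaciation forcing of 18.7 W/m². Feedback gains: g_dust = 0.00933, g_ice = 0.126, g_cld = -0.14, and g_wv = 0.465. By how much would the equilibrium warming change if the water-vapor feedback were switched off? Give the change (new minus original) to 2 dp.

Original: g = 0.46033, ΔT = 5.84/(1−0.46033) = 10.8214 K.
Without water-vapor: g' = -0.00467, ΔT' = 5.84/(1+0.00467) = 5.8129 K.
Change = 5.8129 − 10.8214 = -5.01 K.

-5.01 K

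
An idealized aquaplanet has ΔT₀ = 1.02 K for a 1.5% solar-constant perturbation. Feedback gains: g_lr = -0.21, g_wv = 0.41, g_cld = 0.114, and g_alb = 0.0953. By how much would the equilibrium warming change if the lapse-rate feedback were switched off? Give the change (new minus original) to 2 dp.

Original: g = 0.4093, ΔT = 1.02/(1−0.4093) = 1.7268 K.
Without lapse-rate: g' = 0.6193, ΔT' = 1.02/(1−0.6193) = 2.6793 K.
Change = 2.6793 − 1.7268 = 0.95 K.

0.95 K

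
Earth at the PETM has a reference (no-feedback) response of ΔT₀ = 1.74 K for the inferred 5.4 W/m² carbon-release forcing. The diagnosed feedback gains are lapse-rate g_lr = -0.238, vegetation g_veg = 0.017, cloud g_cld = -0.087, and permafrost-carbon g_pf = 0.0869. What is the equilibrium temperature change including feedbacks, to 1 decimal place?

Total gain g = -0.238 + 0.017 − 0.087 + 0.0869 = -0.2211.
Amplification A = 1/(1 + 0.2211) = 0.8189.
ΔT = 1.74 × 0.8189 = 1.4 K.

1.4 K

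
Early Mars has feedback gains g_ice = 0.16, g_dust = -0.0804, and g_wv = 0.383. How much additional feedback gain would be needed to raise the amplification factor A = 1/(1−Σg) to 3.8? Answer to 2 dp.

0.27

Current total gain = 0.4626.
Target gain for A = 3.8: g* = 1 − 1/3.8 = 0.7368.
Additional gain needed = 0.7368 − 0.4626 = 0.27.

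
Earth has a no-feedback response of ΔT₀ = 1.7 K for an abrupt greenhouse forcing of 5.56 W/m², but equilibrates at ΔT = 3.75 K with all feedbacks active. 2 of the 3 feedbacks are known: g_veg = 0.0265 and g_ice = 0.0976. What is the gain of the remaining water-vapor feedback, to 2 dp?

0.42

Amplification A = ΔT/ΔT₀ = 3.75/1.7 = 2.206.
Total gain g = 1 − 1/A = 1 − 1/2.206 = 0.5467.
Known gains sum to 0.0265 + 0.0976 = 0.1241.
g_wv = 0.5467 − 0.1241 = 0.42.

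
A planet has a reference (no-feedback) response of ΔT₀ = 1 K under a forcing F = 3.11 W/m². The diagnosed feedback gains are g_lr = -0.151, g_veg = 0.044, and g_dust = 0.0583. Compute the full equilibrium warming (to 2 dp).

0.95 K

Total gain g = -0.151 + 0.044 + 0.0583 = -0.0487.
Amplification A = 1/(1 + 0.0487) = 0.9536.
ΔT = 1 × 0.9536 = 0.95 K.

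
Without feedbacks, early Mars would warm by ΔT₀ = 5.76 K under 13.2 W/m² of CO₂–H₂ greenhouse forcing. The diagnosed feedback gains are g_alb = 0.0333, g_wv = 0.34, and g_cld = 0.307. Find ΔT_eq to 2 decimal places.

18.02 K

Total gain g = 0.0333 + 0.34 + 0.307 = 0.6803.
Amplification A = 1/(1 − 0.6803) = 3.128.
ΔT = 5.76 × 3.128 = 18.02 K.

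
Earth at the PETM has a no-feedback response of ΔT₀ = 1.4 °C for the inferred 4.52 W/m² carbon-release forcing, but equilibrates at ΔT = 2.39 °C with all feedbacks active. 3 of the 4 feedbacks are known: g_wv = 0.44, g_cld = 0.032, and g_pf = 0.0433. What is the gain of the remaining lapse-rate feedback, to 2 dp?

Amplification A = ΔT/ΔT₀ = 2.39/1.4 = 1.707.
Total gain g = 1 − 1/A = 1 − 1/1.707 = 0.4142.
Known gains sum to 0.44 + 0.032 + 0.0433 = 0.5153.
g_lr = 0.4142 − 0.5153 = -0.10.

-0.10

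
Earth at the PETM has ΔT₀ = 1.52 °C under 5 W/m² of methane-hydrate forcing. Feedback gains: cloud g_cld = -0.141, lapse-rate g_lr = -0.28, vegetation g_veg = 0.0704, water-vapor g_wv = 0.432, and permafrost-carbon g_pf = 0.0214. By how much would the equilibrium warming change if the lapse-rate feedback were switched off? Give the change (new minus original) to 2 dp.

0.77 °C

Original: g = 0.1028, ΔT = 1.52/(1−0.1028) = 1.6942 °C.
Without lapse-rate: g' = 0.3828, ΔT' = 1.52/(1−0.3828) = 2.4627 °C.
Change = 2.4627 − 1.6942 = 0.77 °C.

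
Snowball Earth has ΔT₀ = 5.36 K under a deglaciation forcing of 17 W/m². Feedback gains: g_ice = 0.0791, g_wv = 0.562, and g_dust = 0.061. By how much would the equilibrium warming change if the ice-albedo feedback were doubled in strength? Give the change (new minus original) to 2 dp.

Original: g = 0.7021, ΔT = 5.36/(1−0.7021) = 17.9926 K.
With doubled ice-albedo: g' = 0.7812, ΔT' = 5.36/(1−0.7812) = 24.4973 K.
Change = 24.4973 − 17.9926 = 6.50 K.

6.50 K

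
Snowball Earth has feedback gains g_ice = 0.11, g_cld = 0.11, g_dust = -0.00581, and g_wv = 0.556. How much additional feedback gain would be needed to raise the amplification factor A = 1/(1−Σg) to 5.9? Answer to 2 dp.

0.06

Current total gain = 0.77019.
Target gain for A = 5.9: g* = 1 − 1/5.9 = 0.8305.
Additional gain needed = 0.8305 − 0.77019 = 0.06.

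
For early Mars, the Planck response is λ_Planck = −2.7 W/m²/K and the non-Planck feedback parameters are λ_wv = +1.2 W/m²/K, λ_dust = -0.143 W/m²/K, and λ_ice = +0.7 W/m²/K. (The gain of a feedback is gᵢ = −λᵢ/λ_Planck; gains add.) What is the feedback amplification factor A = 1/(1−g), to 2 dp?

Convert to gains: g_wv = 1.2/2.7 = 0.4444; g_dust = -0.143/2.7 = -0.05296; g_ice = 0.7/2.7 = 0.2593.
Total gain g = 0.65074.
A = 1/(1 − 0.65074) = 2.86.

2.86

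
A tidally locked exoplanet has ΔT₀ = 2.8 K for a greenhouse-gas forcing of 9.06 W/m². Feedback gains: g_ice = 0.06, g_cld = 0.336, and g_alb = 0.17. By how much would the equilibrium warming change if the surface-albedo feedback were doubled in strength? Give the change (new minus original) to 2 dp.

4.15 K

Original: g = 0.566, ΔT = 2.8/(1−0.566) = 6.4516 K.
With doubled surface-albedo: g' = 0.736, ΔT' = 2.8/(1−0.736) = 10.6061 K.
Change = 10.6061 − 6.4516 = 4.15 K.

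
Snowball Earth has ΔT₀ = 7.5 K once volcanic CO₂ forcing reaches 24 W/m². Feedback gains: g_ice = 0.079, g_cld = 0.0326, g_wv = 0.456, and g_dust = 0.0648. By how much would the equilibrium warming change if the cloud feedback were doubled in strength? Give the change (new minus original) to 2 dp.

1.99 K

Original: g = 0.6324, ΔT = 7.5/(1−0.6324) = 20.4026 K.
With doubled cloud: g' = 0.665, ΔT' = 7.5/(1−0.665) = 22.3881 K.
Change = 22.3881 − 20.4026 = 1.99 K.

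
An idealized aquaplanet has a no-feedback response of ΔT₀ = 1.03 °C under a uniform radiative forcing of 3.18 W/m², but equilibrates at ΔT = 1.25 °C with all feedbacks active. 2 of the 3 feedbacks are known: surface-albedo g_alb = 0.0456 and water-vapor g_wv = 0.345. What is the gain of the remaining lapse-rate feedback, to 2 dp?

Amplification A = ΔT/ΔT₀ = 1.25/1.03 = 1.214.
Total gain g = 1 − 1/A = 1 − 1/1.214 = 0.1763.
Known gains sum to 0.0456 + 0.345 = 0.3906.
g_lr = 0.1763 − 0.3906 = -0.21.

-0.21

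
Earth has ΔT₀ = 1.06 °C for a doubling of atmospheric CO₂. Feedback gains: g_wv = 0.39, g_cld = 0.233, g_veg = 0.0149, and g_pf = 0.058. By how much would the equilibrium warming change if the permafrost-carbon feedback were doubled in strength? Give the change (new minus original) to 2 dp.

0.82 °C

Original: g = 0.6959, ΔT = 1.06/(1−0.6959) = 3.4857 °C.
With doubled permafrost-carbon: g' = 0.7539, ΔT' = 1.06/(1−0.7539) = 4.3072 °C.
Change = 4.3072 − 3.4857 = 0.82 °C.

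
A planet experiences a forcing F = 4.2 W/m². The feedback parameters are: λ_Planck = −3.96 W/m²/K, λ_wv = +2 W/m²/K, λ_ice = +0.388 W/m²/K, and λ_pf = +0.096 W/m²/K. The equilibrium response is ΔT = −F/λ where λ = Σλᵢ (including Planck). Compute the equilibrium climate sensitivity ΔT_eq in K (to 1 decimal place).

Net feedback parameter λ = (−3.96) + (+2) + (+0.388) + (+0.096) = -1.476 W/m²/K.
ΔT = −F/λ = −4.2/(-1.476) = 2.8 K.

2.8 K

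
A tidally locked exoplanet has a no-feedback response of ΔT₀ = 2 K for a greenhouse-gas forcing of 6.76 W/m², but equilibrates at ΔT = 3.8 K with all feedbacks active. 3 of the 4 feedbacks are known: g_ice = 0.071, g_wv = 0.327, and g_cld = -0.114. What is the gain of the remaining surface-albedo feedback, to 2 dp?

Amplification A = ΔT/ΔT₀ = 3.8/2 = 1.9.
Total gain g = 1 − 1/A = 1 − 1/1.9 = 0.4737.
Known gains sum to 0.071 + 0.327 − 0.114 = 0.284.
g_alb = 0.4737 − 0.284 = 0.19.

0.19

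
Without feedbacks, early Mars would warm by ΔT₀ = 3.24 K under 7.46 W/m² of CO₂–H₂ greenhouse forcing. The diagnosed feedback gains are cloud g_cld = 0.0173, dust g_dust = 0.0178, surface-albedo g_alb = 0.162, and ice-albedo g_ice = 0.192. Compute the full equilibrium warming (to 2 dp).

Total gain g = 0.0173 + 0.0178 + 0.162 + 0.192 = 0.3891.
Amplification A = 1/(1 − 0.3891) = 1.637.
ΔT = 3.24 × 1.637 = 5.30 K.

5.30 K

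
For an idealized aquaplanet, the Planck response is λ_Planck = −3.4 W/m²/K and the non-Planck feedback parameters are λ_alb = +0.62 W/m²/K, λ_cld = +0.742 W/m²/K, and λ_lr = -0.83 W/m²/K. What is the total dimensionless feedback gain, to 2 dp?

Convert to gains: g_alb = 0.62/3.4 = 0.1824; g_cld = 0.742/3.4 = 0.2182; g_lr = -0.83/3.4 = -0.2441.
Total gain g = 0.1565.

0.16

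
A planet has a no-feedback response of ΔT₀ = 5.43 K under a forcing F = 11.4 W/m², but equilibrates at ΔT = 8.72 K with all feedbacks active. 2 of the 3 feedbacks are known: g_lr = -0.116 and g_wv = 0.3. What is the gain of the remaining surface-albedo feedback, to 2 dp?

Amplification A = ΔT/ΔT₀ = 8.72/5.43 = 1.606.
Total gain g = 1 − 1/A = 1 − 1/1.606 = 0.3773.
Known gains sum to -0.116 + 0.3 = 0.184.
g_alb = 0.3773 − 0.184 = 0.19.

0.19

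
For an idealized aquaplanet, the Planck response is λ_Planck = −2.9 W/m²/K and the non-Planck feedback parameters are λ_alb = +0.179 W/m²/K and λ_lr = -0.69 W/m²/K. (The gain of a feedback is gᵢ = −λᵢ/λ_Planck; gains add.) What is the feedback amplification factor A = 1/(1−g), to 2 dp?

Convert to gains: g_alb = 0.179/2.9 = 0.06172; g_lr = -0.69/2.9 = -0.2379.
Total gain g = -0.17618.
A = 1/(1 + 0.17618) = 0.85.

0.85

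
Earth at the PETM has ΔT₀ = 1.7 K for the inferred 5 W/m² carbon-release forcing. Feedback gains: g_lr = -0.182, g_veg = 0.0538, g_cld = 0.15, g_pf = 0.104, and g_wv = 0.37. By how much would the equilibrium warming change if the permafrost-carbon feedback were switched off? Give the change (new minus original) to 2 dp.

-0.58 K

Original: g = 0.4958, ΔT = 1.7/(1−0.4958) = 3.3717 K.
Without permafrost-carbon: g' = 0.3918, ΔT' = 1.7/(1−0.3918) = 2.7951 K.
Change = 2.7951 − 3.3717 = -0.58 K.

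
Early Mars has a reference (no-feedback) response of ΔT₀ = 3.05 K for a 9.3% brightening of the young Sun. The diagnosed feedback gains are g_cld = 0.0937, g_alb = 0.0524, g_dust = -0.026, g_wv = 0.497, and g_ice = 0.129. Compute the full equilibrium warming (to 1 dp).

Total gain g = 0.0937 + 0.0524 − 0.026 + 0.497 + 0.129 = 0.7461.
Amplification A = 1/(1 − 0.7461) = 3.939.
ΔT = 3.05 × 3.939 = 12.0 K.

12.0 K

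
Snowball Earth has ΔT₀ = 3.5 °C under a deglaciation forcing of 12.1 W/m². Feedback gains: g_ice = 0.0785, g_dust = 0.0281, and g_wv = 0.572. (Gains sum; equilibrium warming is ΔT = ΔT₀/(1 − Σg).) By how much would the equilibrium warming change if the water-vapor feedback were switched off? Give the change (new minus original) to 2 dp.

-6.97 °C

Original: g = 0.6786, ΔT = 3.5/(1−0.6786) = 10.8899 °C.
Without water-vapor: g' = 0.1066, ΔT' = 3.5/(1−0.1066) = 3.9176 °C.
Change = 3.9176 − 10.8899 = -6.97 °C.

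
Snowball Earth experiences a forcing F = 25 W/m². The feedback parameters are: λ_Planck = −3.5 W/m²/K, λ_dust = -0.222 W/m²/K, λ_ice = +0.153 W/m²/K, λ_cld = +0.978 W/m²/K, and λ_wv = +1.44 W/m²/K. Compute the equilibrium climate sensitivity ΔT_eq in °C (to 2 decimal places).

21.72 °C

Net feedback parameter λ = (−3.5) + (-0.222) + (+0.153) + (+0.978) + (+1.44) = -1.151 W/m²/K.
ΔT = −F/λ = −25/(-1.151) = 21.72 °C.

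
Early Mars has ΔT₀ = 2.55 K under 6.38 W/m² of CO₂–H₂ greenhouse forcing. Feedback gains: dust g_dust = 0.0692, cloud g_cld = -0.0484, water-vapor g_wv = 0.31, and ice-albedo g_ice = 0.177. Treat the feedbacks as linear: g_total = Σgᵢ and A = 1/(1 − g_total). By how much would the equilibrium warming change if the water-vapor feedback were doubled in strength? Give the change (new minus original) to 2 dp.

Original: g = 0.5078, ΔT = 2.55/(1−0.5078) = 5.1808 K.
With doubled water-vapor: g' = 0.8178, ΔT' = 2.55/(1−0.8178) = 13.9956 K.
Change = 13.9956 − 5.1808 = 8.81 K.

8.81 K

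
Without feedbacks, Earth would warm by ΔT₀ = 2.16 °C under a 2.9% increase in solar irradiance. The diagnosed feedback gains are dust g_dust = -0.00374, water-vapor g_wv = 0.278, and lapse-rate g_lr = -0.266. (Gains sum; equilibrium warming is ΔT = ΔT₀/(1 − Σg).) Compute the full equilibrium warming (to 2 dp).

2.18 °C

Total gain g = -0.00374 + 0.278 − 0.266 = 0.00826.
Amplification A = 1/(1 − 0.00826) = 1.008.
ΔT = 2.16 × 1.008 = 2.18 °C.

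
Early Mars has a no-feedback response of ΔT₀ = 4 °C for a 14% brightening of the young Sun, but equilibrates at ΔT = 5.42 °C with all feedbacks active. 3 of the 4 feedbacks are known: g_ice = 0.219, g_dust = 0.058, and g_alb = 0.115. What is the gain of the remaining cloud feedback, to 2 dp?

-0.13

Amplification A = ΔT/ΔT₀ = 5.42/4 = 1.355.
Total gain g = 1 − 1/A = 1 − 1/1.355 = 0.262.
Known gains sum to 0.219 + 0.058 + 0.115 = 0.392.
g_cld = 0.262 − 0.392 = -0.13.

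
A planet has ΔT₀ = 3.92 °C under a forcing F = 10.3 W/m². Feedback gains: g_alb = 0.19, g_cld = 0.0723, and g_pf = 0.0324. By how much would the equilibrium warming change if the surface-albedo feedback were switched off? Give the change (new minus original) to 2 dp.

Original: g = 0.2947, ΔT = 3.92/(1−0.2947) = 5.5579 °C.
Without surface-albedo: g' = 0.1047, ΔT' = 3.92/(1−0.1047) = 4.3784 °C.
Change = 4.3784 − 5.5579 = -1.18 °C.

-1.18 °C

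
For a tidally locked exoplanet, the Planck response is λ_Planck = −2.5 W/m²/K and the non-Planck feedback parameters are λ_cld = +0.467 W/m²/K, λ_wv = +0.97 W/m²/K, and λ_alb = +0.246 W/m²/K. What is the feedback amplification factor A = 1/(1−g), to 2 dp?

Convert to gains: g_cld = 0.467/2.5 = 0.1868; g_wv = 0.97/2.5 = 0.388; g_alb = 0.246/2.5 = 0.0984.
Total gain g = 0.6732.
A = 1/(1 − 0.6732) = 3.06.

3.06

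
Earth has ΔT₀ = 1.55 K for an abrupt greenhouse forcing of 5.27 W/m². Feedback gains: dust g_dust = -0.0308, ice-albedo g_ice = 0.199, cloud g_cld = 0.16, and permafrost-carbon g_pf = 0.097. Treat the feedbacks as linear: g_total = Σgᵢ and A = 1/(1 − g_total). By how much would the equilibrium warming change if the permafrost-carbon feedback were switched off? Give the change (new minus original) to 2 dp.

Original: g = 0.4252, ΔT = 1.55/(1−0.4252) = 2.6966 K.
Without permafrost-carbon: g' = 0.3282, ΔT' = 1.55/(1−0.3282) = 2.3072 K.
Change = 2.3072 − 2.6966 = -0.39 K.

-0.39 K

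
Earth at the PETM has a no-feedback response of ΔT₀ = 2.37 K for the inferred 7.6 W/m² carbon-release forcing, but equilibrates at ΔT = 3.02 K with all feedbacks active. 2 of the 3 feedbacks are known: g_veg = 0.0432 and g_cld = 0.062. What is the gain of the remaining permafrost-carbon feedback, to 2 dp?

0.11

Amplification A = ΔT/ΔT₀ = 3.02/2.37 = 1.274.
Total gain g = 1 − 1/A = 1 − 1/1.274 = 0.2151.
Known gains sum to 0.0432 + 0.062 = 0.1052.
g_pf = 0.2151 − 0.1052 = 0.11.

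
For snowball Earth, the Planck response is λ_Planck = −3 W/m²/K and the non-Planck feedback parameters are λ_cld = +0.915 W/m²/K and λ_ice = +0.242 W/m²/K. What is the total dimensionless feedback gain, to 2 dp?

0.39

Convert to gains: g_cld = 0.915/3 = 0.305; g_ice = 0.242/3 = 0.08067.
Total gain g = 0.38567.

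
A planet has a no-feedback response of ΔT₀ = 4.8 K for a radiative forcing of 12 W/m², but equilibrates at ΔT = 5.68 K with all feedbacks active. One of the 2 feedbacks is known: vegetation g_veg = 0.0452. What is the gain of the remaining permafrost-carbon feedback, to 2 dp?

Amplification A = ΔT/ΔT₀ = 5.68/4.8 = 1.183.
Total gain g = 1 − 1/A = 1 − 1/1.183 = 0.1547.
The known gain is 0.0452.
g_pf = 0.1547 − 0.0452 = 0.11.

0.11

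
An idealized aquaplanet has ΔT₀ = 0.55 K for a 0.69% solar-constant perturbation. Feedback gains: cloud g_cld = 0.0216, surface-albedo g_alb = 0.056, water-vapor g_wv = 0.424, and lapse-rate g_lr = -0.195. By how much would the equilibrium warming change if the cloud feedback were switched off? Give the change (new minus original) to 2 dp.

Original: g = 0.3066, ΔT = 0.55/(1−0.3066) = 0.7932 K.
Without cloud: g' = 0.285, ΔT' = 0.55/(1−0.285) = 0.7692 K.
Change = 0.7692 − 0.7932 = -0.02 K.

-0.02 K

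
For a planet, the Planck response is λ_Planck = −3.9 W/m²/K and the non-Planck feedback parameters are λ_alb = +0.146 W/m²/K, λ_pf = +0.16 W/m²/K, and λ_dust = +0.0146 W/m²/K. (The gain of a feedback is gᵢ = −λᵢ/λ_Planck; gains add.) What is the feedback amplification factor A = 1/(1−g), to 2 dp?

1.09

Convert to gains: g_alb = 0.146/3.9 = 0.03744; g_pf = 0.16/3.9 = 0.04103; g_dust = 0.0146/3.9 = 0.003744.
Total gain g = 0.082214.
A = 1/(1 − 0.082214) = 1.09.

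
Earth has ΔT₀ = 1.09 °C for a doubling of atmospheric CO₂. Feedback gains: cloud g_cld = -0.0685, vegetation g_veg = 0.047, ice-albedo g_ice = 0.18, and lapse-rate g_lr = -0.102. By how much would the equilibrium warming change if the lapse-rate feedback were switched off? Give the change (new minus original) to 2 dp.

0.14 °C

Original: g = 0.0565, ΔT = 1.09/(1−0.0565) = 1.1553 °C.
Without lapse-rate: g' = 0.1585, ΔT' = 1.09/(1−0.1585) = 1.2953 °C.
Change = 1.2953 − 1.1553 = 0.14 °C.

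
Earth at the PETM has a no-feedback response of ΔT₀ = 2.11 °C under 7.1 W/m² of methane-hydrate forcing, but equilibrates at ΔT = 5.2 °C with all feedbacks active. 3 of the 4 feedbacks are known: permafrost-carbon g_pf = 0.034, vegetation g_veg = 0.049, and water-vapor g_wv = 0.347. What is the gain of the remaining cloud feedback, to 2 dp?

0.16

Amplification A = ΔT/ΔT₀ = 5.2/2.11 = 2.464.
Total gain g = 1 − 1/A = 1 − 1/2.464 = 0.5942.
Known gains sum to 0.034 + 0.049 + 0.347 = 0.43.
g_cld = 0.5942 − 0.43 = 0.16.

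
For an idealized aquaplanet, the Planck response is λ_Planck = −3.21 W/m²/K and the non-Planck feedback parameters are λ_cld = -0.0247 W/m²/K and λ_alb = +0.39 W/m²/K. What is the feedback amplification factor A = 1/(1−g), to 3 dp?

Convert to gains: g_cld = -0.0247/3.21 = -0.007695; g_alb = 0.39/3.21 = 0.1215.
Total gain g = 0.113805.
A = 1/(1 − 0.113805) = 1.128.

1.128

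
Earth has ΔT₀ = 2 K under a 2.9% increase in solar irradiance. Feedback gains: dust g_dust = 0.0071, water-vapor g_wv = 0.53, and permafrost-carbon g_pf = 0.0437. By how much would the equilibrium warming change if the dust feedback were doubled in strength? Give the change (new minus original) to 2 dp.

0.08 K

Original: g = 0.5808, ΔT = 2/(1−0.5808) = 4.7710 K.
With doubled dust: g' = 0.5879, ΔT' = 2/(1−0.5879) = 4.8532 K.
Change = 4.8532 − 4.7710 = 0.08 K.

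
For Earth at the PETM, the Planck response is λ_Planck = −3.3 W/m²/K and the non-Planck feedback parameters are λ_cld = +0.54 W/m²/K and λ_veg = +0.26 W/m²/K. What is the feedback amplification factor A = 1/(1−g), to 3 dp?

Convert to gains: g_cld = 0.54/3.3 = 0.1636; g_veg = 0.26/3.3 = 0.07879.
Total gain g = 0.24239.
A = 1/(1 − 0.24239) = 1.320.

1.320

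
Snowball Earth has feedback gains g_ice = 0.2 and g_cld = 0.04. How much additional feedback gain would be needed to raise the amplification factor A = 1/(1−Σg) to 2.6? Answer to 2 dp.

0.38

Current total gain = 0.24.
Target gain for A = 2.6: g* = 1 − 1/2.6 = 0.6154.
Additional gain needed = 0.6154 − 0.24 = 0.38.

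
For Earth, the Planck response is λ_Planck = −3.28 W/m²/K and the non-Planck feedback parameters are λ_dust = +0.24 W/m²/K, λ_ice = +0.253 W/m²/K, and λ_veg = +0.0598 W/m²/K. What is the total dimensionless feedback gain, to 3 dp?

0.169

Convert to gains: g_dust = 0.24/3.28 = 0.07317; g_ice = 0.253/3.28 = 0.07713; g_veg = 0.0598/3.28 = 0.01823.
Total gain g = 0.16853.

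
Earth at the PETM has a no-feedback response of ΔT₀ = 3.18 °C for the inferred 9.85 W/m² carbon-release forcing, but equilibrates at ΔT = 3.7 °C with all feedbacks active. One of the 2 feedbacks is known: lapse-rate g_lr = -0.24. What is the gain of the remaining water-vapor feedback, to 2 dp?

0.38

Amplification A = ΔT/ΔT₀ = 3.7/3.18 = 1.164.
Total gain g = 1 − 1/A = 1 − 1/1.164 = 0.1409.
The known gain is -0.24.
g_wv = 0.1409 + 0.24 = 0.38.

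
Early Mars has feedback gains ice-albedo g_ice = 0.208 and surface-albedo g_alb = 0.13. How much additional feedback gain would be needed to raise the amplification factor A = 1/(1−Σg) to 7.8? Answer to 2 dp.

Current total gain = 0.338.
Target gain for A = 7.8: g* = 1 − 1/7.8 = 0.8718.
Additional gain needed = 0.8718 − 0.338 = 0.53.

0.53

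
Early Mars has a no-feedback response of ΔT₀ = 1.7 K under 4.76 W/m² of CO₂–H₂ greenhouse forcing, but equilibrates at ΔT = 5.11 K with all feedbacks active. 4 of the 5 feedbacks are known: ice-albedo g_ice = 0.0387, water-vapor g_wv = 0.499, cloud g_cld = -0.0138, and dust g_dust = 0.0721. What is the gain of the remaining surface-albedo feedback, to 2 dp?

Amplification A = ΔT/ΔT₀ = 5.11/1.7 = 3.006.
Total gain g = 1 − 1/A = 1 − 1/3.006 = 0.6673.
Known gains sum to 0.0387 + 0.499 − 0.0138 + 0.0721 = 0.596.
g_alb = 0.6673 − 0.596 = 0.07.

0.07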